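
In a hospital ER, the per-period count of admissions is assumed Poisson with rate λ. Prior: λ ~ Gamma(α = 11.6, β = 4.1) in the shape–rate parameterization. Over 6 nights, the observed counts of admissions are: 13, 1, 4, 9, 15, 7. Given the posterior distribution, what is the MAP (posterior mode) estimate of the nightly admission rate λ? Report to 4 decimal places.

5.9010

With a Gamma(shape α, rate β) prior, the Poisson likelihood is conjugate: the posterior is Gamma(α + ΣXᵢ, β + n).
Sum of counts S = 49 over n = 6 nights.
Posterior: Gamma(α+S, β+n) = Gamma(11.6+49, 4.1+6) = Gamma(60.6, 10.1).
Mode of Gamma(α,β) for α≥1 is (α−1)/β = 59.6/10.1 = 5.9010.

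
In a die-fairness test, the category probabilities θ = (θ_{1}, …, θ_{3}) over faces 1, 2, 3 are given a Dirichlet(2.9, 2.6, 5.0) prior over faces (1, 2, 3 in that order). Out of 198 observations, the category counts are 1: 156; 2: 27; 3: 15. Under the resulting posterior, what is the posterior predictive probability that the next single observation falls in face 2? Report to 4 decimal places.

0.1420

The Dirichlet prior is conjugate to the Multinomial likelihood: each posterior αⱼ = prior αⱼ + observed count nⱼ.
Posterior concentration: (158.9, 29.6, 20.0), total = 208.5.
P(next = 2 | data) = α_{2}/Σα = 0.1420.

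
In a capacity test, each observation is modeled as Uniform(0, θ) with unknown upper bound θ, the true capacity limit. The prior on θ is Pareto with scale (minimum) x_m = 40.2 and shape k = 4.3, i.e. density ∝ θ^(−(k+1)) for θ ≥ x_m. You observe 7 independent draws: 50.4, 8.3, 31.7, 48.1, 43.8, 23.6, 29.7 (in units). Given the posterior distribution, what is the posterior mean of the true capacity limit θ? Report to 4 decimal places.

A Pareto(scale x_m, shape k) prior on the upper bound θ of Uniform(0, θ) is conjugate: posterior is Pareto(max(x_m, max xᵢ), k + n).
Sample maximum = 50.4; prior scale x_m = 40.2 → posterior scale = max = 50.4.
Posterior shape = 4.3 + 7 = 11.3.
E[θ|data] = k·x_m/(k−1) = 11.3·50.4/10.3 = 55.2932.

55.2932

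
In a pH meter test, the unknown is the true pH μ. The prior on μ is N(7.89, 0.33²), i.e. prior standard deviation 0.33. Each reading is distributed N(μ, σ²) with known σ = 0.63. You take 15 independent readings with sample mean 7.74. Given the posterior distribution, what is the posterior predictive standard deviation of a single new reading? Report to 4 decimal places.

For Normal data with known variance σ², a Normal(μ₀, σ₀²) prior on μ is conjugate. Posterior precision = 1/σ₀² + n/σ²; posterior mean is the precision-weighted average of μ₀ and x̄.
σ₀² = 0.33² = 0.1089, σ² = 0.63² = 0.3969; σ² + n·σ₀² = 0.3969 + 15·0.1089 = 2.0304.
Posterior precision = 1/σ₀² + n/σ² = 1/0.1089 + 15/0.3969 = (σ² + n·σ₀²)/(σ₀²σ²) = 2.0304/(0.1089·0.3969); posterior variance σₙ² = σ₀²σ²/(σ² + n·σ₀²) = 0.1089·0.3969/2.0304 = 0.021288.
Predictive variance for one new observation = σₙ² + σ² = 0.1089·0.3969/2.0304 + 0.3969 = σ²·(σ₀² + 2.0304)/2.0304 = 0.3969·2.1393/2.0304 = 0.418188; SD = √(0.3969·2.1393/2.0304) = 0.6467.

0.6467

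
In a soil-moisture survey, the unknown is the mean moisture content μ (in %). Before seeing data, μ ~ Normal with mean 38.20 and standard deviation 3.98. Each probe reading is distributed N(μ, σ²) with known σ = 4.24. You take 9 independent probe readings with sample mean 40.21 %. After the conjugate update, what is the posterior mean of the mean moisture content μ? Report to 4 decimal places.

39.9849

For Normal data with known variance σ², a Normal(μ₀, σ₀²) prior on μ is conjugate. Posterior precision = 1/σ₀² + n/σ²; posterior mean is the precision-weighted average of μ₀ and x̄.
n·x̄ = 9·40.21 = 361.89.
σ₀² = 3.98² = 15.8404, σ² = 4.24² = 17.9776; σ² + n·σ₀² = 17.9776 + 9·15.8404 = 160.5412.
Posterior mean = (μ₀/σ₀² + n·x̄/σ²)/(1/σ₀² + n/σ²) = (σ²·μ₀ + σ₀²·n·x̄)/(σ² + n·σ₀²) = (17.9776·38.20 + 15.8404·361.89)/160.5412 = 6419.226676/160.5412 = 39.9849.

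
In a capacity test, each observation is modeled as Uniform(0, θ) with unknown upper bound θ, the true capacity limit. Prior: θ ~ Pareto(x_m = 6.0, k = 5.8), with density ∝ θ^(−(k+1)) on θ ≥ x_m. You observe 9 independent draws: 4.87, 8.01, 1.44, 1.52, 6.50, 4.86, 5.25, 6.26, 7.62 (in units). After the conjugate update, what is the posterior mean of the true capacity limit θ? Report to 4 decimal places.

A Pareto(scale x_m, shape k) prior on the upper bound θ of Uniform(0, θ) is conjugate: posterior is Pareto(max(x_m, max xᵢ), k + n).
Sample maximum = 8.01; prior scale x_m = 6.0 → posterior scale = max = 8.01.
Posterior shape = 5.8 + 9 = 14.8.
E[θ|data] = k·x_m/(k−1) = 14.8·8.01/13.8 = 8.5904.

8.5904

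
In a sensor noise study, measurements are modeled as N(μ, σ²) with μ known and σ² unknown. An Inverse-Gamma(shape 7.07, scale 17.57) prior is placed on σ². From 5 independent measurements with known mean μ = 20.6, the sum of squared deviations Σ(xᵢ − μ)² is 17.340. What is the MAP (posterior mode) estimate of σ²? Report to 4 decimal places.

With known mean μ and an Inverse-Gamma(α, β) prior on σ², the Normal likelihood is conjugate: posterior is Inv-Gamma(α + n/2, β + Σ(xᵢ−μ)²/2).
Posterior: Inv-Gamma(7.07 + 5/2, 17.57 + 17.340/2) = Inv-Gamma(9.57, 26.2400).
Mode = β/(α+1) = 26.2400/10.57 = 2.4825.

2.4825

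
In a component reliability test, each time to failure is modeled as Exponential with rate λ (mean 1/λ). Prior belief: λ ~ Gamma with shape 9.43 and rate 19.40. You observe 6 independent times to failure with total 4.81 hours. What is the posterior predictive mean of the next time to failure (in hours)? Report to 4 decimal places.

1.6778

With a Gamma(shape α, rate β) prior on the exponential rate λ, the posterior after n observations with total T = Σxᵢ is Gamma(α+n, β+T).
Posterior: Gamma(9.43+6, 19.40+4.81) = Gamma(15.43, 24.21).
The predictive distribution for the next observation is Lomax; its mean is β/(α−1) = 24.21/14.43 = 1.6778.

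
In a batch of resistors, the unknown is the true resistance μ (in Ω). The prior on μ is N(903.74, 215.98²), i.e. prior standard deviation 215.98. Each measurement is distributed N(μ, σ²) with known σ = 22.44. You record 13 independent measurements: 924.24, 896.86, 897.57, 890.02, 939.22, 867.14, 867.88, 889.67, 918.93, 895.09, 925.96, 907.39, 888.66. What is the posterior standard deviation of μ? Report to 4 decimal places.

For Normal data with known variance σ², a Normal(μ₀, σ₀²) prior on μ is conjugate. Posterior precision = 1/σ₀² + n/σ²; posterior mean is the precision-weighted average of μ₀ and x̄.
σ₀² = 215.98² = 46647.3604, σ² = 22.44² = 503.5536; σ² + n·σ₀² = 503.5536 + 13·46647.3604 = 606919.2388.
Posterior precision = 1/σ₀² + n/σ² = 1/46647.3604 + 13/503.5536 = (σ² + n·σ₀²)/(σ₀²σ²) = 606919.2388/(46647.3604·503.5536); posterior variance σₙ² = σ₀²σ²/(σ² + n·σ₀²) = 46647.3604·503.5536/606919.2388 = 38.702754.
Posterior SD = √σₙ² = √(46647.3604·503.5536/606919.2388) = 6.2212.

6.2212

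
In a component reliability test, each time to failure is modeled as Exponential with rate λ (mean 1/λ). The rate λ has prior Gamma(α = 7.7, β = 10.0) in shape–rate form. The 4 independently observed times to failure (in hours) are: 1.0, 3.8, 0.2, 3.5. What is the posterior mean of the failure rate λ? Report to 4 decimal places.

0.6324

With a Gamma(shape α, rate β) prior on the exponential rate λ, the posterior after n observations with total T = Σxᵢ is Gamma(α+n, β+T).
Sum of observations T = 8.5 hours; n = 4.
Posterior: Gamma(7.7+4, 10.0+8.5) = Gamma(11.7, 18.5).
Posterior mean of λ = α/β = 11.7/18.5 = 0.6324.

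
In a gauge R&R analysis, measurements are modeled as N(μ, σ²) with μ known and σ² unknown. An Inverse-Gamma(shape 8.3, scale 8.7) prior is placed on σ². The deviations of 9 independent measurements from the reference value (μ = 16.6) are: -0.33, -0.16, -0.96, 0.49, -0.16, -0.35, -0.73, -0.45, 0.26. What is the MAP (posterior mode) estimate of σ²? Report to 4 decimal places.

0.7119

With known mean μ and an Inverse-Gamma(α, β) prior on σ², the Normal likelihood is conjugate: posterior is Inv-Gamma(α + n/2, β + Σ(xᵢ−μ)²/2).
Σ(xᵢ−μ)² = (-0.33)² + (-0.16)² + (-0.96)² + (0.49)² + (-0.16)² + (-0.35)² + (-0.73)² + (-0.45)² + (0.26)² = 2.2473.
Posterior: Inv-Gamma(8.3 + 9/2, 8.7 + 2.2473/2) = Inv-Gamma(12.80, 9.82365).
Mode = β/(α+1) = 9.82365/13.80 = 0.7119.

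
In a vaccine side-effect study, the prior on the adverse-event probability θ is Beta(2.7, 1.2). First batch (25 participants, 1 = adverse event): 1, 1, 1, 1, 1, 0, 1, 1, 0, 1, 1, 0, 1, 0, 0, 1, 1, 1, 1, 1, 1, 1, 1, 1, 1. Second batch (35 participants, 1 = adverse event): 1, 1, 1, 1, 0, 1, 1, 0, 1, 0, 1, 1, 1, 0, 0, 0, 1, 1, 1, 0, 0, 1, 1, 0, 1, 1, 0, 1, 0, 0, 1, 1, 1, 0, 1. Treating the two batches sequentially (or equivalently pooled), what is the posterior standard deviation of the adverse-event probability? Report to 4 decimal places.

The Beta prior is conjugate to a Binomial/Bernoulli likelihood; the update adds successes to α and failures to β.
After batch 1: Beta(2.7+20, 1.2+5) = Beta(22.7, 6.2).
After batch 2: Beta(22.7+22, 6.2+13) = Beta(44.7, 19.2).
Var = αβ/((α+β)²(α+β+1)) = 44.7·19.2/(63.9²·64.9) = 0.00323864; SD = √0.00323864 = 0.0569.

0.0569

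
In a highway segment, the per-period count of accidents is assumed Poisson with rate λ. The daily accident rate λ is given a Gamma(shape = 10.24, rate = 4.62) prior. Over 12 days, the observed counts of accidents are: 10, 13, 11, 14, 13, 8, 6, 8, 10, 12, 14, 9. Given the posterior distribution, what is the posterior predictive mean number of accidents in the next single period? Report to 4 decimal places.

8.3177

With a Gamma(shape α, rate β) prior, the Poisson likelihood is conjugate: the posterior is Gamma(α + ΣXᵢ, β + n).
Sum of counts S = 128 over n = 12 days.
Posterior: Gamma(α+S, β+n) = Gamma(10.24+128, 4.62+12) = Gamma(138.24, 16.62).
The predictive distribution for one future period is NegBinom with mean α/β = 8.3177.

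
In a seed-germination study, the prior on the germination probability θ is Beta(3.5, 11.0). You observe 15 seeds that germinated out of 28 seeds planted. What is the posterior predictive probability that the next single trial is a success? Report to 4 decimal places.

The Beta prior is conjugate to a Binomial/Bernoulli likelihood; the update adds successes to α and failures to β.
Posterior: Beta(α+k, β+n−k) = Beta(3.5+15, 11.0+13) = Beta(18.5, 24.0).
For a single future Bernoulli trial, P(success | data) = α/(α+β) = 0.4353.

0.4353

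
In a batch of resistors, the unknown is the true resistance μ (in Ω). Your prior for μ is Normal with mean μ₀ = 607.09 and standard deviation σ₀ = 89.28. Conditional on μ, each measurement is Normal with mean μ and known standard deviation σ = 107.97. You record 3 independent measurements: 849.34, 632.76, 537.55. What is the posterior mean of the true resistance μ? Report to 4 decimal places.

For Normal data with known variance σ², a Normal(μ₀, σ₀²) prior on μ is conjugate. Posterior precision = 1/σ₀² + n/σ²; posterior mean is the precision-weighted average of μ₀ and x̄.
Σxᵢ = 849.34 + 632.76 + 537.55 = 2019.65, so n·x̄ = 2019.65.
σ₀² = 89.28² = 7970.9184, σ² = 107.97² = 11657.5209; σ² + n·σ₀² = 11657.5209 + 3·7970.9184 = 35570.2761.
Posterior mean = (μ₀/σ₀² + n·x̄/σ²)/(1/σ₀² + n/σ²) = (σ²·μ₀ + σ₀²·n·x̄)/(σ² + n·σ₀²) = (11657.5209·607.09 + 7970.9184·2019.65)/35570.2761 = 23175629.709741/35570.2761 = 651.5448.

651.5448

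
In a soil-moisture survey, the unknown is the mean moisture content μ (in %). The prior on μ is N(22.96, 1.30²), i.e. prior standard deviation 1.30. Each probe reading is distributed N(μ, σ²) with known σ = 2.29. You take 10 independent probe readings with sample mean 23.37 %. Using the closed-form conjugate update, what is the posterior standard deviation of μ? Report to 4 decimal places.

For Normal data with known variance σ², a Normal(μ₀, σ₀²) prior on μ is conjugate. Posterior precision = 1/σ₀² + n/σ²; posterior mean is the precision-weighted average of μ₀ and x̄.
σ₀² = 1.30² = 1.69, σ² = 2.29² = 5.2441; σ² + n·σ₀² = 5.2441 + 10·1.69 = 22.1441.
Posterior precision = 1/σ₀² + n/σ² = 1/1.69 + 10/5.2441 = (σ² + n·σ₀²)/(σ₀²σ²) = 22.1441/(1.69·5.2441); posterior variance σₙ² = σ₀²σ²/(σ² + n·σ₀²) = 1.69·5.2441/22.1441 = 0.400221.
Posterior SD = √σₙ² = √(1.69·5.2441/22.1441) = 0.6326.

0.6326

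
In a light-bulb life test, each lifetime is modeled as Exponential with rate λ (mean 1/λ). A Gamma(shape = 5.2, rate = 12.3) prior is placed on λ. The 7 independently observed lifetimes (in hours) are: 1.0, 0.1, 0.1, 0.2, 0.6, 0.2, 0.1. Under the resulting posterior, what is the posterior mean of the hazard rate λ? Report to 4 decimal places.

0.8356

With a Gamma(shape α, rate β) prior on the exponential rate λ, the posterior after n observations with total T = Σxᵢ is Gamma(α+n, β+T).
Sum of observations T = 2.3 hours; n = 7.
Posterior: Gamma(5.2+7, 12.3+2.3) = Gamma(12.2, 14.6).
Posterior mean of λ = α/β = 12.2/14.6 = 0.8356.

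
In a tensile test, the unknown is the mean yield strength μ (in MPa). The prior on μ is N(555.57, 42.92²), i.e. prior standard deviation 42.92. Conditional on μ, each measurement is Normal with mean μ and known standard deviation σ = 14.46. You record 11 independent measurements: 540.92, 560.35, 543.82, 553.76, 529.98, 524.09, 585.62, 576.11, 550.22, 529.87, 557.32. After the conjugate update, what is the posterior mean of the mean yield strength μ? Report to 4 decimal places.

For Normal data with known variance σ², a Normal(μ₀, σ₀²) prior on μ is conjugate. Posterior precision = 1/σ₀² + n/σ²; posterior mean is the precision-weighted average of μ₀ and x̄.
Σxᵢ = 540.92 + 560.35 + 543.82 + 553.76 + 529.98 + 524.09 + 585.62 + 576.11 + 550.22 + 529.87 + 557.32 = 6052.06, so n·x̄ = 6052.06.
σ₀² = 42.92² = 1842.1264, σ² = 14.46² = 209.0916; σ² + n·σ₀² = 209.0916 + 11·1842.1264 = 20472.482.
Posterior mean = (μ₀/σ₀² + n·x̄/σ²)/(1/σ₀² + n/σ²) = (σ²·μ₀ + σ₀²·n·x̄)/(σ² + n·σ₀²) = (209.0916·555.57 + 1842.1264·6052.06)/20472.482 = 11264824.520596/20472.482 = 550.2422.

550.2422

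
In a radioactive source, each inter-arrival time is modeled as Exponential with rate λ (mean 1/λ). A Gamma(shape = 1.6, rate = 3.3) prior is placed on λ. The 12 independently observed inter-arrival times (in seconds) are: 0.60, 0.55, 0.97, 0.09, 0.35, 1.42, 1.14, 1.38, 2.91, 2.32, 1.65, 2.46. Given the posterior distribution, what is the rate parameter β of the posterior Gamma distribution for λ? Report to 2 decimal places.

With a Gamma(shape α, rate β) prior on the exponential rate λ, the posterior after n observations with total T = Σxᵢ is Gamma(α+n, β+T).
Sum of observations T = 15.84 seconds; n = 12.
Posterior: Gamma(1.6+12, 3.3+15.84) = Gamma(13.6, 19.14).
Posterior β = 19.14.

19.14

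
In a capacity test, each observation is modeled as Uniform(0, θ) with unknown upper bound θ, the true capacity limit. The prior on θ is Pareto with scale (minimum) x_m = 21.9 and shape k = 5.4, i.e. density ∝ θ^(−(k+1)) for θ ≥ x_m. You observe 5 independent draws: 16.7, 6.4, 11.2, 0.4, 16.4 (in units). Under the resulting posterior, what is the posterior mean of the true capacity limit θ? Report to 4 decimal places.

24.2298

A Pareto(scale x_m, shape k) prior on the upper bound θ of Uniform(0, θ) is conjugate: posterior is Pareto(max(x_m, max xᵢ), k + n).
Sample maximum = 16.7; prior scale x_m = 21.9 → posterior scale = max = 21.9.
Posterior shape = 5.4 + 5 = 10.4.
E[θ|data] = k·x_m/(k−1) = 10.4·21.9/9.4 = 24.2298.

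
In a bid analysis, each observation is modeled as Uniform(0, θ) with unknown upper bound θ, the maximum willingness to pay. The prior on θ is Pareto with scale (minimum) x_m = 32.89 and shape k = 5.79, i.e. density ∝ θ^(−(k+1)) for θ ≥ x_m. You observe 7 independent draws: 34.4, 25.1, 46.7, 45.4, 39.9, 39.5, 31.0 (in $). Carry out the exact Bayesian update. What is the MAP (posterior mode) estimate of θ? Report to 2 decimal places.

A Pareto(scale x_m, shape k) prior on the upper bound θ of Uniform(0, θ) is conjugate: posterior is Pareto(max(x_m, max xᵢ), k + n).
Sample maximum = 46.7; prior scale x_m = 32.89 → posterior scale = max = 46.70.
Posterior shape = 5.79 + 7 = 12.79.
The Pareto density is decreasing on [x_m, ∞), so the mode is x_m = 46.70.

46.70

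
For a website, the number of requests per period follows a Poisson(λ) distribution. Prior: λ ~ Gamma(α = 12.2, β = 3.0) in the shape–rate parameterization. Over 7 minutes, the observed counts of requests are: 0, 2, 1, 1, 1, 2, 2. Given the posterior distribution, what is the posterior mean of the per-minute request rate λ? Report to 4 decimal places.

With a Gamma(shape α, rate β) prior, the Poisson likelihood is conjugate: the posterior is Gamma(α + ΣXᵢ, β + n).
Sum of counts S = 9 over n = 7 minutes.
Posterior: Gamma(α+S, β+n) = Gamma(12.2+9, 3.0+7) = Gamma(21.2, 10.0).
Posterior mean = α/β = 21.2/10.0 = 2.1200.

2.1200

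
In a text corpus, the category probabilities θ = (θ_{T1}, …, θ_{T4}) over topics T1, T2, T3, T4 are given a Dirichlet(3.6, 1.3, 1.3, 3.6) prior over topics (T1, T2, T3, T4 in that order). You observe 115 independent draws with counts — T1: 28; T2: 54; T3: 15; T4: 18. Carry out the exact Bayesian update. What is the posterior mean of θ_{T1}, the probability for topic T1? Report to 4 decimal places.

The Dirichlet prior is conjugate to the Multinomial likelihood: each posterior αⱼ = prior αⱼ + observed count nⱼ.
Posterior concentration: (31.6, 55.3, 16.3, 21.6), total = 124.8.
E[θ_{T1}|data] = α_{T1}/Σα = 31.6/124.8 = 0.2532.

0.2532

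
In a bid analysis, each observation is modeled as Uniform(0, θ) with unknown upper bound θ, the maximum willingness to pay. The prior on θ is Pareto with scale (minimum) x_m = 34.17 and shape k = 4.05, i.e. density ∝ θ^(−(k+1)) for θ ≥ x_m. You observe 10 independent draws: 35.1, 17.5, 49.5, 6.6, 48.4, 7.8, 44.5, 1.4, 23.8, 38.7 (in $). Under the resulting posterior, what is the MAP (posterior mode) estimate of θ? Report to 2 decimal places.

A Pareto(scale x_m, shape k) prior on the upper bound θ of Uniform(0, θ) is conjugate: posterior is Pareto(max(x_m, max xᵢ), k + n).
Sample maximum = 49.5; prior scale x_m = 34.17 → posterior scale = max = 49.50.
Posterior shape = 4.05 + 10 = 14.05.
The Pareto density is decreasing on [x_m, ∞), so the mode is x_m = 49.50.

49.50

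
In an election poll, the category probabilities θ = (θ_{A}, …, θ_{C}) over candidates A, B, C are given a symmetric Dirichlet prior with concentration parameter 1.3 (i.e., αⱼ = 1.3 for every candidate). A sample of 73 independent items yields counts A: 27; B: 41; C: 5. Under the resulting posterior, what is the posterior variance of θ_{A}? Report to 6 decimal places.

0.002986

The Dirichlet prior is conjugate to the Multinomial likelihood: each posterior αⱼ = prior αⱼ + observed count nⱼ.
Posterior concentration: (28.3, 42.3, 6.3), total = 76.9.
Var[θ_j] = α_j(Σα−α_j)/((Σα)²(Σα+1)) = 28.3·48.6/(76.9²·77.9) = 0.002986.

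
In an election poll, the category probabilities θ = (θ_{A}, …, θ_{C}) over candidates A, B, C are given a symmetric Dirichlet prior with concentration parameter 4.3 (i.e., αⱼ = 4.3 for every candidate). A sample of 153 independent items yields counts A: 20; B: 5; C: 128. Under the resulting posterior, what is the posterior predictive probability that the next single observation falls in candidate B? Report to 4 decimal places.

0.0561

The Dirichlet prior is conjugate to the Multinomial likelihood: each posterior αⱼ = prior αⱼ + observed count nⱼ.
Posterior concentration: (24.3, 9.3, 132.3), total = 165.9.
P(next = B | data) = α_{B}/Σα = 0.0561.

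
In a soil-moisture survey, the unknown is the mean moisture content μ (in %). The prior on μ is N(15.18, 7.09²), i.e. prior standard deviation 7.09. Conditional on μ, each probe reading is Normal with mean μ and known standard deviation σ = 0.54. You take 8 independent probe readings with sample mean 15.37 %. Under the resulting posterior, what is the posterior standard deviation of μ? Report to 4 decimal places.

0.1908

For Normal data with known variance σ², a Normal(μ₀, σ₀²) prior on μ is conjugate. Posterior precision = 1/σ₀² + n/σ²; posterior mean is the precision-weighted average of μ₀ and x̄.
σ₀² = 7.09² = 50.2681, σ² = 0.54² = 0.2916; σ² + n·σ₀² = 0.2916 + 8·50.2681 = 402.4364.
Posterior precision = 1/σ₀² + n/σ² = 1/50.2681 + 8/0.2916 = (σ² + n·σ₀²)/(σ₀²σ²) = 402.4364/(50.2681·0.2916); posterior variance σₙ² = σ₀²σ²/(σ² + n·σ₀²) = 50.2681·0.2916/402.4364 = 0.036424.
Posterior SD = √σₙ² = √(50.2681·0.2916/402.4364) = 0.1908.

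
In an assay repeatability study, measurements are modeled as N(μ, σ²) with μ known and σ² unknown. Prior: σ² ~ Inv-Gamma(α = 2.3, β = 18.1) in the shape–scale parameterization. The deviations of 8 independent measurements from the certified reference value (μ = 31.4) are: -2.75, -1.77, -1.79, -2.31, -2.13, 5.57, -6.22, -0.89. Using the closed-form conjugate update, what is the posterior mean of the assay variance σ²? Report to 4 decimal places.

With known mean μ and an Inverse-Gamma(α, β) prior on σ², the Normal likelihood is conjugate: posterior is Inv-Gamma(α + n/2, β + Σ(xᵢ−μ)²/2).
Σ(xᵢ−μ)² = (-2.75)² + (-1.77)² + (-1.79)² + (-2.31)² + (-2.13)² + (5.57)² + (-6.22)² + (-0.89)² = 94.2779.
Posterior: Inv-Gamma(2.3 + 8/2, 18.1 + 94.2779/2) = Inv-Gamma(6.30, 65.23895).
E[σ²|data] = β/(α−1) = 65.23895/5.30 = 12.3092.

12.3092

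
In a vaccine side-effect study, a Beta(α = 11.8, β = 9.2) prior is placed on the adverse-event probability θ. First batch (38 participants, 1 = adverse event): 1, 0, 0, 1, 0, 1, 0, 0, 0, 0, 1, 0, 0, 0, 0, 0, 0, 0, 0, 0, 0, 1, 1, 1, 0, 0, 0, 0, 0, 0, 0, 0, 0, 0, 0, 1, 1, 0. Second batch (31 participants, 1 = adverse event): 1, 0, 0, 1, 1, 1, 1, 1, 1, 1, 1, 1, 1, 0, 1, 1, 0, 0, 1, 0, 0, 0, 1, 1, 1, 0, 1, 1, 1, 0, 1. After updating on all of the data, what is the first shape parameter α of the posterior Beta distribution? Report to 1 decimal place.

41.8

The Beta prior is conjugate to a Binomial/Bernoulli likelihood; the update adds successes to α and failures to β.
After batch 1: Beta(11.8+9, 9.2+29) = Beta(20.8, 38.2).
After batch 2: Beta(20.8+21, 38.2+10) = Beta(41.8, 48.2).
Posterior α = 41.8.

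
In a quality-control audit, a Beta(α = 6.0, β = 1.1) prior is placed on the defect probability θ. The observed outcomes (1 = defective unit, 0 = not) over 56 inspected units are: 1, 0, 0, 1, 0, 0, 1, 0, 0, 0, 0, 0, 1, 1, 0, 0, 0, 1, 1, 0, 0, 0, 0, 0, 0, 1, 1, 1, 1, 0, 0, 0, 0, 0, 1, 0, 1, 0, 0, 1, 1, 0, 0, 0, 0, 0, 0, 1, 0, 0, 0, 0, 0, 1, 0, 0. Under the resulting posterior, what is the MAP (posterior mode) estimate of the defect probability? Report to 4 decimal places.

0.3601

The Beta prior is conjugate to a Binomial/Bernoulli likelihood; the update adds successes to α and failures to β.
Posterior: Beta(α+k, β+n−k) = Beta(6.0+17, 1.1+39) = Beta(23.0, 40.1).
Mode of Beta(a,b) for a,b>1 is (a−1)/(a+b−2) = 22.0/61.1 = 0.3601.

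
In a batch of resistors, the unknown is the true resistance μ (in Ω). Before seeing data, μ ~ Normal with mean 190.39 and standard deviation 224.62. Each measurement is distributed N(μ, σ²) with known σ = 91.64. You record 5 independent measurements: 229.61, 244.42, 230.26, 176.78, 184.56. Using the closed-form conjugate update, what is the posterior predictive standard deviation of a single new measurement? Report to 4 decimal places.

For Normal data with known variance σ², a Normal(μ₀, σ₀²) prior on μ is conjugate. Posterior precision = 1/σ₀² + n/σ²; posterior mean is the precision-weighted average of μ₀ and x̄.
σ₀² = 224.62² = 50454.1444, σ² = 91.64² = 8397.8896; σ² + n·σ₀² = 8397.8896 + 5·50454.1444 = 260668.6116.
Posterior precision = 1/σ₀² + n/σ² = 1/50454.1444 + 5/8397.8896 = (σ² + n·σ₀²)/(σ₀²σ²) = 260668.6116/(50454.1444·8397.8896); posterior variance σₙ² = σ₀²σ²/(σ² + n·σ₀²) = 50454.1444·8397.8896/260668.6116 = 1625.467416.
Predictive variance for one new observation = σₙ² + σ² = 50454.1444·8397.8896/260668.6116 + 8397.8896 = σ²·(σ₀² + 260668.6116)/260668.6116 = 8397.8896·311122.756/260668.6116 = 10023.357016; SD = √(8397.8896·311122.756/260668.6116) = 100.1167.

100.1167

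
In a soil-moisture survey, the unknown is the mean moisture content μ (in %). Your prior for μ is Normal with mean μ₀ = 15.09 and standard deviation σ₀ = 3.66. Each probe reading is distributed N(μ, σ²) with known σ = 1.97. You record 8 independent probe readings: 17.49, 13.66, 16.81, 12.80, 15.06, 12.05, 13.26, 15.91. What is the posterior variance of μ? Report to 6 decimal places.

For Normal data with known variance σ², a Normal(μ₀, σ₀²) prior on μ is conjugate. Posterior precision = 1/σ₀² + n/σ²; posterior mean is the precision-weighted average of μ₀ and x̄.
σ₀² = 3.66² = 13.3956, σ² = 1.97² = 3.8809; σ² + n·σ₀² = 3.8809 + 8·13.3956 = 111.0457.
Posterior precision = 1/σ₀² + n/σ² = 1/13.3956 + 8/3.8809 = (σ² + n·σ₀²)/(σ₀²σ²) = 111.0457/(13.3956·3.8809); posterior variance σₙ² = σ₀²σ²/(σ² + n·σ₀²) = 13.3956·3.8809/111.0457 = 0.468158.

0.468158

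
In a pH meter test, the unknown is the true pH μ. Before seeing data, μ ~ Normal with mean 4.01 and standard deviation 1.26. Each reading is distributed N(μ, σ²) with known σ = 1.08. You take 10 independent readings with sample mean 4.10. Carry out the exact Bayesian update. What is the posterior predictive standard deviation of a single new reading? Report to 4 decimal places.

1.1292

For Normal data with known variance σ², a Normal(μ₀, σ₀²) prior on μ is conjugate. Posterior precision = 1/σ₀² + n/σ²; posterior mean is the precision-weighted average of μ₀ and x̄.
σ₀² = 1.26² = 1.5876, σ² = 1.08² = 1.1664; σ² + n·σ₀² = 1.1664 + 10·1.5876 = 17.0424.
Posterior precision = 1/σ₀² + n/σ² = 1/1.5876 + 10/1.1664 = (σ² + n·σ₀²)/(σ₀²σ²) = 17.0424/(1.5876·1.1664); posterior variance σₙ² = σ₀²σ²/(σ² + n·σ₀²) = 1.5876·1.1664/17.0424 = 0.108657.
Predictive variance for one new observation = σₙ² + σ² = 1.5876·1.1664/17.0424 + 1.1664 = σ²·(σ₀² + 17.0424)/17.0424 = 1.1664·18.63/17.0424 = 1.275057; SD = √(1.1664·18.63/17.0424) = 1.1292.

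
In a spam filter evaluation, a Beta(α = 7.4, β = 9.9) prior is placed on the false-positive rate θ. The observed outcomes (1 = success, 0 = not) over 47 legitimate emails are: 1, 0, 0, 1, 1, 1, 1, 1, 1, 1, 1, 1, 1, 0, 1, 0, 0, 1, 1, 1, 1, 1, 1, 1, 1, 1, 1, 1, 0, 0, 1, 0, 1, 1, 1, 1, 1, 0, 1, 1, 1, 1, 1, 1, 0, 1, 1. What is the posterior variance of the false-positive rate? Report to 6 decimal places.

The Beta prior is conjugate to a Binomial/Bernoulli likelihood; the update adds successes to α and failures to β.
Posterior: Beta(α+k, β+n−k) = Beta(7.4+37, 9.9+10) = Beta(44.4, 19.9).
Var = αβ/((α+β)²(α+β+1)) = 44.4·19.9/(64.3²·65.3) = 0.003273.

0.003273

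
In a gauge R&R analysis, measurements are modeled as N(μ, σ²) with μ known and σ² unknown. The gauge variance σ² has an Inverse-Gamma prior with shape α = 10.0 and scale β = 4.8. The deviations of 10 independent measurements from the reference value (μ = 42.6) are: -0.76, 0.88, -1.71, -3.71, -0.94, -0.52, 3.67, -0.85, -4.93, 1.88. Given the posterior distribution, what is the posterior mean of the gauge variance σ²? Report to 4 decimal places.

With known mean μ and an Inverse-Gamma(α, β) prior on σ², the Normal likelihood is conjugate: posterior is Inv-Gamma(α + n/2, β + Σ(xᵢ−μ)²/2).
Σ(xᵢ−μ)² = (-0.76)² + (0.88)² + (-1.71)² + (-3.71)² + (-0.94)² + (-0.52)² + (3.67)² + (-0.85)² + (-4.93)² + (1.88)² = 61.2249.
Posterior: Inv-Gamma(10.0 + 10/2, 4.8 + 61.2249/2) = Inv-Gamma(15.00, 35.41245).
E[σ²|data] = β/(α−1) = 35.41245/14.00 = 2.5295.

2.5295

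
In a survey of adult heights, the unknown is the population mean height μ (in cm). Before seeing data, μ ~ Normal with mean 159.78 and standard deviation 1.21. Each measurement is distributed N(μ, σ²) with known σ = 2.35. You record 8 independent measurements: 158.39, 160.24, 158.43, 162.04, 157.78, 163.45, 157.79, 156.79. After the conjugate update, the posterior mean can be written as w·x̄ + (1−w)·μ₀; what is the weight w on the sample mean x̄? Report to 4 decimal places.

For Normal data with known variance σ², a Normal(μ₀, σ₀²) prior on μ is conjugate. Posterior precision = 1/σ₀² + n/σ²; posterior mean is the precision-weighted average of μ₀ and x̄.
σ₀² = 1.21² = 1.4641, σ² = 2.35² = 5.5225. Prior precision 1/σ₀² = 1/1.4641; data precision n/σ² = 8/5.5225.
w = (n/σ²)/(1/σ₀² + n/σ²) = n·σ₀²/(σ² + n·σ₀²) = 8·1.4641/(5.5225 + 8·1.4641) = 11.7128/17.2353 = 0.6796.

0.6796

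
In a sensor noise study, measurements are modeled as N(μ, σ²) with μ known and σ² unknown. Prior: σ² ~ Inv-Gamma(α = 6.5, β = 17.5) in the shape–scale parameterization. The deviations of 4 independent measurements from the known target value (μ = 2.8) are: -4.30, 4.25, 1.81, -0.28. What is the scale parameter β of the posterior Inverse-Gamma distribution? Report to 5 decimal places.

With known mean μ and an Inverse-Gamma(α, β) prior on σ², the Normal likelihood is conjugate: posterior is Inv-Gamma(α + n/2, β + Σ(xᵢ−μ)²/2).
Σ(xᵢ−μ)² = (-4.30)² + (4.25)² + (1.81)² + (-0.28)² = 39.9070.
Posterior: Inv-Gamma(6.5 + 4/2, 17.5 + 39.9070/2) = Inv-Gamma(8.50, 37.45350).
Posterior β = 37.45350.

37.45350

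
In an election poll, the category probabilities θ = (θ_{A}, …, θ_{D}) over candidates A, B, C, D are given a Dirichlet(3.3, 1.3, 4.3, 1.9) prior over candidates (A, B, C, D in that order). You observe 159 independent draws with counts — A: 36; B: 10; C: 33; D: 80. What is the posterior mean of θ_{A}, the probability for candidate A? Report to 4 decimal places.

The Dirichlet prior is conjugate to the Multinomial likelihood: each posterior αⱼ = prior αⱼ + observed count nⱼ.
Posterior concentration: (39.3, 11.3, 37.3, 81.9), total = 169.8.
E[θ_{A}|data] = α_{A}/Σα = 39.3/169.8 = 0.2314.

0.2314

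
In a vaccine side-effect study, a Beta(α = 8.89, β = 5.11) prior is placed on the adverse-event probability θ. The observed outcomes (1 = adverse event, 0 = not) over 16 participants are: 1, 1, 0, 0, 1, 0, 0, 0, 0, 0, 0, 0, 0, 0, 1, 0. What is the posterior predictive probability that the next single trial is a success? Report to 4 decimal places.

0.4297

The Beta prior is conjugate to a Binomial/Bernoulli likelihood; the update adds successes to α and failures to β.
Posterior: Beta(α+k, β+n−k) = Beta(8.89+4, 5.11+12) = Beta(12.89, 17.11).
For a single future Bernoulli trial, P(success | data) = α/(α+β) = 0.4297.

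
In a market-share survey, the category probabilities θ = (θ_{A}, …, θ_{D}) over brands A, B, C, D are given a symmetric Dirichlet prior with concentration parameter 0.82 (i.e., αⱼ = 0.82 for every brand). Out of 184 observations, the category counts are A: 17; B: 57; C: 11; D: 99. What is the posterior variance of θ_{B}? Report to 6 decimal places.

0.001134

The Dirichlet prior is conjugate to the Multinomial likelihood: each posterior αⱼ = prior αⱼ + observed count nⱼ.
Posterior concentration: (17.82, 57.82, 11.82, 99.82), total = 187.28.
Var[θ_j] = α_j(Σα−α_j)/((Σα)²(Σα+1)) = 57.82·129.46/(187.28²·188.28) = 0.001134.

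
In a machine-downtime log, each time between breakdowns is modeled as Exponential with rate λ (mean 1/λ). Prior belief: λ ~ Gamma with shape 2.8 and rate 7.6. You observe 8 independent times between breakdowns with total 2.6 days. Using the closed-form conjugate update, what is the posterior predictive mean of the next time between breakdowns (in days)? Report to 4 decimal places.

1.0408

With a Gamma(shape α, rate β) prior on the exponential rate λ, the posterior after n observations with total T = Σxᵢ is Gamma(α+n, β+T).
Posterior: Gamma(2.8+8, 7.6+2.6) = Gamma(10.8, 10.2).
The predictive distribution for the next observation is Lomax; its mean is β/(α−1) = 10.2/9.8 = 1.0408.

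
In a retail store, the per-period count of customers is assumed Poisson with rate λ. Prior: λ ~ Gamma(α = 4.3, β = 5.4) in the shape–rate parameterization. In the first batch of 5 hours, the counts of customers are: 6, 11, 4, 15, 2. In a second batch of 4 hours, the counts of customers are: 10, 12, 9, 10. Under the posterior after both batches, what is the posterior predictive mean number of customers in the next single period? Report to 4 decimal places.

With a Gamma(shape α, rate β) prior, the Poisson likelihood is conjugate: the posterior is Gamma(α + ΣXᵢ, β + n).
Batch 1: sum of counts S = 38 over n = 5 hours.
After batch 1: Gamma(α+S, β+n) = Gamma(4.3+38, 5.4+5) = Gamma(42.3, 10.4).
Batch 2: sum of counts S = 41 over n = 4 hours.
After batch 2: Gamma(α+S, β+n) = Gamma(42.3+41, 10.4+4) = Gamma(83.3, 14.4).
The predictive distribution for one future period is NegBinom with mean α/β = 5.7847.

5.7847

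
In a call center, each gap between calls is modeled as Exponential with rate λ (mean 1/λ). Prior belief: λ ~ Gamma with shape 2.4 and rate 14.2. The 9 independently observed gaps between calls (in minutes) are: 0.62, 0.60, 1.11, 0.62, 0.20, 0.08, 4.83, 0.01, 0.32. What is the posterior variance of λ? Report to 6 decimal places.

0.022339

With a Gamma(shape α, rate β) prior on the exponential rate λ, the posterior after n observations with total T = Σxᵢ is Gamma(α+n, β+T).
Sum of observations T = 8.39 minutes; n = 9.
Posterior: Gamma(2.4+9, 14.2+8.39) = Gamma(11.4, 22.59).
Var = α/β² = 0.022339.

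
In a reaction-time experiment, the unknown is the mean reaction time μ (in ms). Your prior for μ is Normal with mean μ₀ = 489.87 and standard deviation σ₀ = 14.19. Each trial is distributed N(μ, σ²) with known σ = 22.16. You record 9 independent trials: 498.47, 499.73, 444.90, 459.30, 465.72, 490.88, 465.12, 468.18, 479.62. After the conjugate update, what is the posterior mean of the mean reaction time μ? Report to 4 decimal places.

For Normal data with known variance σ², a Normal(μ₀, σ₀²) prior on μ is conjugate. Posterior precision = 1/σ₀² + n/σ²; posterior mean is the precision-weighted average of μ₀ and x̄.
Σxᵢ = 498.47 + 499.73 + 444.90 + 459.30 + 465.72 + 490.88 + 465.12 + 468.18 + 479.62 = 4271.92, so n·x̄ = 4271.92.
σ₀² = 14.19² = 201.3561, σ² = 22.16² = 491.0656; σ² + n·σ₀² = 491.0656 + 9·201.3561 = 2303.2705.
Posterior mean = (μ₀/σ₀² + n·x̄/σ²)/(1/σ₀² + n/σ²) = (σ²·μ₀ + σ₀²·n·x̄)/(σ² + n·σ₀²) = (491.0656·489.87 + 201.3561·4271.92)/2303.2705 = 1100735.456184/2303.2705 = 477.9011.

477.9011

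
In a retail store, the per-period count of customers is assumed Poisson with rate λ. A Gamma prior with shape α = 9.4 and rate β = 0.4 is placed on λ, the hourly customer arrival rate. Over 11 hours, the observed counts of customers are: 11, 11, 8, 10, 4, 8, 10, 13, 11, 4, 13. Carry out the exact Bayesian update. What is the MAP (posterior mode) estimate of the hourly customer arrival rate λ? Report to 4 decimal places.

9.7719

With a Gamma(shape α, rate β) prior, the Poisson likelihood is conjugate: the posterior is Gamma(α + ΣXᵢ, β + n).
Sum of counts S = 103 over n = 11 hours.
Posterior: Gamma(α+S, β+n) = Gamma(9.4+103, 0.4+11) = Gamma(112.4, 11.4).
Mode of Gamma(α,β) for α≥1 is (α−1)/β = 111.4/11.4 = 9.7719.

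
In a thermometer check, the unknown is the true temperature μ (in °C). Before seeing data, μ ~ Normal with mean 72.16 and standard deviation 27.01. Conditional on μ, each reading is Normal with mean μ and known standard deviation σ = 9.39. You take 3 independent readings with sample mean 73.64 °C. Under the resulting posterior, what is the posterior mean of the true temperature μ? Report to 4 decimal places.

73.5827

For Normal data with known variance σ², a Normal(μ₀, σ₀²) prior on μ is conjugate. Posterior precision = 1/σ₀² + n/σ²; posterior mean is the precision-weighted average of μ₀ and x̄.
n·x̄ = 3·73.64 = 220.92.
σ₀² = 27.01² = 729.5401, σ² = 9.39² = 88.1721; σ² + n·σ₀² = 88.1721 + 3·729.5401 = 2276.7924.
Posterior mean = (μ₀/σ₀² + n·x̄/σ²)/(1/σ₀² + n/σ²) = (σ²·μ₀ + σ₀²·n·x̄)/(σ² + n·σ₀²) = (88.1721·72.16 + 729.5401·220.92)/2276.7924 = 167532.497628/2276.7924 = 73.5827.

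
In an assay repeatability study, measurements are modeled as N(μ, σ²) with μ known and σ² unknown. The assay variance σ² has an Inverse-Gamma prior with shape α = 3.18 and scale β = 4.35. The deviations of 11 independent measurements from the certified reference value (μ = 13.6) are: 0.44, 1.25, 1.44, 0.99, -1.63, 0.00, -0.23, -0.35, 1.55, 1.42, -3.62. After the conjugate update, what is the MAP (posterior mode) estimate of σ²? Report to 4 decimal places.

1.7492

With known mean μ and an Inverse-Gamma(α, β) prior on σ², the Normal likelihood is conjugate: posterior is Inv-Gamma(α + n/2, β + Σ(xᵢ−μ)²/2).
Σ(xᵢ−μ)² = (0.44)² + (1.25)² + (1.44)² + (0.99)² + (-1.63)² + (0.00)² + (-0.23)² + (-0.35)² + (1.55)² + (1.42)² + (-3.62)² = 25.1654.
Posterior: Inv-Gamma(3.18 + 11/2, 4.35 + 25.1654/2) = Inv-Gamma(8.68, 16.93270).
Mode = β/(α+1) = 16.93270/9.68 = 1.7492.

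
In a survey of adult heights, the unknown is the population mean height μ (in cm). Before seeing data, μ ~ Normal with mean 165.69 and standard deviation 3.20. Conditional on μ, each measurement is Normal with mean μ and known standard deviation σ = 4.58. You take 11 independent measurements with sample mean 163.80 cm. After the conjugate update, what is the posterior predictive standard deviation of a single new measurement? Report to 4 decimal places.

For Normal data with known variance σ², a Normal(μ₀, σ₀²) prior on μ is conjugate. Posterior precision = 1/σ₀² + n/σ²; posterior mean is the precision-weighted average of μ₀ and x̄.
σ₀² = 3.20² = 10.24, σ² = 4.58² = 20.9764; σ² + n·σ₀² = 20.9764 + 11·10.24 = 133.6164.
Posterior precision = 1/σ₀² + n/σ² = 1/10.24 + 11/20.9764 = (σ² + n·σ₀²)/(σ₀²σ²) = 133.6164/(10.24·20.9764); posterior variance σₙ² = σ₀²σ²/(σ² + n·σ₀²) = 10.24·20.9764/133.6164 = 1.607575.
Predictive variance for one new observation = σₙ² + σ² = 10.24·20.9764/133.6164 + 20.9764 = σ²·(σ₀² + 133.6164)/133.6164 = 20.9764·143.8564/133.6164 = 22.583975; SD = √(20.9764·143.8564/133.6164) = 4.7523.

4.7523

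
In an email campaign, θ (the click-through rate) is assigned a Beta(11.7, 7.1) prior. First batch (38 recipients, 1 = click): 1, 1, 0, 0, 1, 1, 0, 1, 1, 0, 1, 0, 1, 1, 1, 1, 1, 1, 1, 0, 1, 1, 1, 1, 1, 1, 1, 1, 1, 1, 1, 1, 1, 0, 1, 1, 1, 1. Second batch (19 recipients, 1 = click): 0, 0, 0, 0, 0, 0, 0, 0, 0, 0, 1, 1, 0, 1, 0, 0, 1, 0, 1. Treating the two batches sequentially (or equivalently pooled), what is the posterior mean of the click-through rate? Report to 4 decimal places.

0.6293

The Beta prior is conjugate to a Binomial/Bernoulli likelihood; the update adds successes to α and failures to β.
After batch 1: Beta(11.7+31, 7.1+7) = Beta(42.7, 14.1).
After batch 2: Beta(42.7+5, 14.1+14) = Beta(47.7, 28.1).
Posterior mean = α/(α+β) = 47.7/75.8 = 0.6293.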